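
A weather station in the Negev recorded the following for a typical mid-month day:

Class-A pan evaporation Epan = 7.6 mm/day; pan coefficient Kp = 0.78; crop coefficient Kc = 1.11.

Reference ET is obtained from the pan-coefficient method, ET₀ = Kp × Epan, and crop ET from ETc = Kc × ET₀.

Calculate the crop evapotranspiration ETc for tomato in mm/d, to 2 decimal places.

ET₀ = 0.78 × 7.6 = 5.9280 mm/d
ETc = Kc × ET₀ = 1.11 × 5.9280 = 6.5801 mm/d

6.58 mm/d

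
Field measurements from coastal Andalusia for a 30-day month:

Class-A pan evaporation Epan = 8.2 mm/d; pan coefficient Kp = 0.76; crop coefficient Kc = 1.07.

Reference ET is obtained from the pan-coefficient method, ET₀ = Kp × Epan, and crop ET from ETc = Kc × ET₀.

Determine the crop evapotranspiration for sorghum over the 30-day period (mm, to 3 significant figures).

ET₀ = 0.76 × 8.2 = 6.2320 mm/d
ETc = Kc × ET₀ = 1.07 × 6.2320 = 6.6682 mm/d
Over 30 days: 6.6682 × 30 = 200.046 mm

200 mm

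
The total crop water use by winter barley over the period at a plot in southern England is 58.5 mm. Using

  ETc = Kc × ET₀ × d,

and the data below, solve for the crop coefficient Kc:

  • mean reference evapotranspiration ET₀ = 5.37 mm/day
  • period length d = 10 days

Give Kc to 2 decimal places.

ETc = Kc × ET₀ × d  ⇒  Kc = ETc / (ET₀ × d)
Kc = 58.5 / (5.37 × 10) = 58.5 / 53.70 = 1.0894

1.09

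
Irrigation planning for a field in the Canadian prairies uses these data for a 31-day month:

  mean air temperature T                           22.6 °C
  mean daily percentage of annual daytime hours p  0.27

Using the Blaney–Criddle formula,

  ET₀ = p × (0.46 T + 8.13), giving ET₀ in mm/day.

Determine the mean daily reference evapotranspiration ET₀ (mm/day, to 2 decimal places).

ET₀ = 0.27 × (0.46 × 22.6 + 8.13) = 0.27 × 18.526 = 5.0020 mm/d

5.00 mm/day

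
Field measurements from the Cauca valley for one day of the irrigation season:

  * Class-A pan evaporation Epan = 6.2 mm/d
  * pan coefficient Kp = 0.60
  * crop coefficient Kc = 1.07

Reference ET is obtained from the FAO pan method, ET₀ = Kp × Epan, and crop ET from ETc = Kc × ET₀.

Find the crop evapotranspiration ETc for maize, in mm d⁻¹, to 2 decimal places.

3.98 mm d⁻¹

ET₀ = 0.60 × 6.2 = 3.7200 mm/d
ETc = Kc × ET₀ = 1.07 × 3.7200 = 3.9804 mm/d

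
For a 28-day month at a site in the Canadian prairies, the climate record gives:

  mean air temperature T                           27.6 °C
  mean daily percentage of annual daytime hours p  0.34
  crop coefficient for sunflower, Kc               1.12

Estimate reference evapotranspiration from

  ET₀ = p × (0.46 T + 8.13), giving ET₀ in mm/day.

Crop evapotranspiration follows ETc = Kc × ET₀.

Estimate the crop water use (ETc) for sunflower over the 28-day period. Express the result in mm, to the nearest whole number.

222 mm

ET₀ = 0.34 × (0.46 × 27.6 + 8.13) = 0.34 × 20.826 = 7.0808 mm/d
ETc = Kc × ET₀ = 1.12 × 7.0808 = 7.9305 mm/d
Over 28 days: 7.9305 × 28 = 222.054 mm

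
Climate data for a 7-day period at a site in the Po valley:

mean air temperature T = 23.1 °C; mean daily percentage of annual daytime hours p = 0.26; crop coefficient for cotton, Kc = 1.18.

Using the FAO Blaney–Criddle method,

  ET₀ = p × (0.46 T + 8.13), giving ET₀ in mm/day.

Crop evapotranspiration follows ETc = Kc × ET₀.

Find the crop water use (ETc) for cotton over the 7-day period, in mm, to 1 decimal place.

40.3 mm

ET₀ = 0.26 × (0.46 × 23.1 + 8.13) = 0.26 × 18.756 = 4.8766 mm/d
ETc = Kc × ET₀ = 1.18 × 4.8766 = 5.7544 mm/d
Over 7 days: 5.7544 × 7 = 40.281 mm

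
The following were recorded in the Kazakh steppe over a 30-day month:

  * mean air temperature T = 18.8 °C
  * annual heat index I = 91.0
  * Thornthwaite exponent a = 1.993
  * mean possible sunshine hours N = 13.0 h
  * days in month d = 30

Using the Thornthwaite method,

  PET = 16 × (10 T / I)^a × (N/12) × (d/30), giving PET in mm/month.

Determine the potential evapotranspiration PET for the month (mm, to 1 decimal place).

10T/I = 10 × 18.8 / 91.0 = 2.0659
(10T/I)^a = 2.0659^1.993 = 4.2463
Uncorrected PET = 16 × 4.2463 = 67.941 mm
Correction = (N/12)(d/30) = (13.0/12)(30/30) = 1.0833
PET = 67.941 × 1.0833 = 73.600 mm/month

73.6 mm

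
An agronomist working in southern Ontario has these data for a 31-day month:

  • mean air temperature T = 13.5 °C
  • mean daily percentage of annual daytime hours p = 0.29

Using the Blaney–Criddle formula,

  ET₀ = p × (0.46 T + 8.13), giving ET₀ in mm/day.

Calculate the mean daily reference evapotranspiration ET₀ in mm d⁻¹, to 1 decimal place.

ET₀ = 0.29 × (0.46 × 13.5 + 8.13) = 0.29 × 14.340 = 4.1586 mm/d

4.2 mm d⁻¹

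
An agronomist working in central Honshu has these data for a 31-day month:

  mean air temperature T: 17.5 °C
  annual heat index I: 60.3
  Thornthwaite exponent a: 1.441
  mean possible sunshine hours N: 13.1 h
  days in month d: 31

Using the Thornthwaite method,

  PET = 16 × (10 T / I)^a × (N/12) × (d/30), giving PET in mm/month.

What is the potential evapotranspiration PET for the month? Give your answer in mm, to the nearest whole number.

10T/I = 10 × 17.5 / 60.3 = 2.9022
(10T/I)^a = 2.9022^1.441 = 4.6429
Uncorrected PET = 16 × 4.6429 = 74.286 mm
Correction = (N/12)(d/30) = (13.1/12)(31/30) = 1.1281
PET = 74.286 × 1.1281 = 83.802 mm/month

84 mm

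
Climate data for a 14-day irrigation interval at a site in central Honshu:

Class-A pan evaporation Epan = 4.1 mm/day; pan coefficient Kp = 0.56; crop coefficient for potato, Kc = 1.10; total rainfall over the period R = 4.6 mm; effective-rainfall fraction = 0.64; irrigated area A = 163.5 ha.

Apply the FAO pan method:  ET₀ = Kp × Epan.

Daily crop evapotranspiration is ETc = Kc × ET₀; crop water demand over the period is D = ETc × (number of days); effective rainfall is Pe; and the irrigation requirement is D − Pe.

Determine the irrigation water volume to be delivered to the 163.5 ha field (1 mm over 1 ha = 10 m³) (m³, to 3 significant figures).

53000 m³

ET₀ = 0.56 × 4.1 = 2.2960 mm/d
ETc = Kc × ET₀ = 1.10 × 2.2960 = 2.5256 mm/d
Crop demand D = ETc × 14 d = 2.5256 × 14 = 35.358 mm
Pe = 0.64 × 4.6 = 2.944 mm
D − Pe = 35.358 − 2.944 = 32.414 mm
Volume = 32.414 mm × 163.5 ha × 10 = 52996.9 m³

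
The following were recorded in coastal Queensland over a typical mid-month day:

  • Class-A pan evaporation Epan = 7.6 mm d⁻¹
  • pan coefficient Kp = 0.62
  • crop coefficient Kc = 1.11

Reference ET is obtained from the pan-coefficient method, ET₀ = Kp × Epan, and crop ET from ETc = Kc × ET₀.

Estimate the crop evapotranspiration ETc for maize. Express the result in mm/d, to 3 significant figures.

5.23 mm/d

ET₀ = 0.62 × 7.6 = 4.7120 mm/d
ETc = Kc × ET₀ = 1.11 × 4.7120 = 5.2303 mm/d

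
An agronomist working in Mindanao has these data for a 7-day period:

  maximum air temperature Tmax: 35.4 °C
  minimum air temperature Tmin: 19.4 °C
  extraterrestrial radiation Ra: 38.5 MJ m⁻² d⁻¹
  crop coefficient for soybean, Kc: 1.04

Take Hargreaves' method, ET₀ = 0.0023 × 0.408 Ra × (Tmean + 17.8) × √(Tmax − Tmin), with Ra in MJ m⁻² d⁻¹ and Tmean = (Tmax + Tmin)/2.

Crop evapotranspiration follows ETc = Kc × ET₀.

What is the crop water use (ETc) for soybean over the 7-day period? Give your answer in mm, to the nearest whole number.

Tmean = (35.4 + 19.4)/2 = 27.40 °C
0.408 Ra = 0.408 × 38.5 = 15.7080 mm/d equivalent
ET₀ = 0.0023 × 15.7080 × (27.40 + 17.8) × √16.0 = 0.0023 × 15.7080 × 45.20 × 4.0000 = 6.5320 mm/d
ETc = Kc × ET₀ = 1.04 × 6.5320 = 6.7933 mm/d
Over 7 days: 6.7933 × 7 = 47.553 mm

48 mm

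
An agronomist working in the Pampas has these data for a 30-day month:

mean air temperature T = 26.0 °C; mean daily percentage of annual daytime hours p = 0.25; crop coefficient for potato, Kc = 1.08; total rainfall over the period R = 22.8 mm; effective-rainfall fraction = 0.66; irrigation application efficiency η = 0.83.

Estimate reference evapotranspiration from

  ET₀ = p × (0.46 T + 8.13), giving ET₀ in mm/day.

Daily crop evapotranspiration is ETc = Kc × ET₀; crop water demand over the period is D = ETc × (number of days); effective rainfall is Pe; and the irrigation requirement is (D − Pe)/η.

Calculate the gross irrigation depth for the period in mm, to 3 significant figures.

ET₀ = 0.25 × (0.46 × 26.0 + 8.13) = 0.25 × 20.090 = 5.0225 mm/d
ETc = Kc × ET₀ = 1.08 × 5.0225 = 5.4243 mm/d
Crop demand D = ETc × 30 d = 5.4243 × 30 = 162.729 mm
Pe = 0.66 × 22.8 = 15.048 mm
D − Pe = 162.729 − 15.048 = 147.681 mm
Gross irrigation = 147.681 / 0.83 = 177.929 mm

178 mm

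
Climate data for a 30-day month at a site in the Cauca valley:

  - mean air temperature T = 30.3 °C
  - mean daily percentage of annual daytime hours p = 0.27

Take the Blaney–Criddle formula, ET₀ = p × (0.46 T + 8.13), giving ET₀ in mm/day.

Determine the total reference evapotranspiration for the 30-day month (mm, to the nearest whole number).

179 mm

ET₀ = 0.27 × (0.46 × 30.3 + 8.13) = 0.27 × 22.068 = 5.9584 mm/d
Monthly total = 5.9584 × 30 = 178.752 mm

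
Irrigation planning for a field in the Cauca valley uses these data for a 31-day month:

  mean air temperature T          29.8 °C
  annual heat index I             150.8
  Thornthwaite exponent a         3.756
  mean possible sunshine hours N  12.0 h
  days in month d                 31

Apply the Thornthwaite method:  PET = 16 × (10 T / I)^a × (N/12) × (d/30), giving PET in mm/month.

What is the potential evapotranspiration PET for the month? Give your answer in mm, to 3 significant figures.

10T/I = 10 × 29.8 / 150.8 = 1.9761
(10T/I)^a = 1.9761^3.756 = 12.9139
Uncorrected PET = 16 × 12.9139 = 206.622 mm
Correction = (N/12)(d/30) = (12.0/12)(31/30) = 1.0333
PET = 206.622 × 1.0333 = 213.503 mm/month

214 mm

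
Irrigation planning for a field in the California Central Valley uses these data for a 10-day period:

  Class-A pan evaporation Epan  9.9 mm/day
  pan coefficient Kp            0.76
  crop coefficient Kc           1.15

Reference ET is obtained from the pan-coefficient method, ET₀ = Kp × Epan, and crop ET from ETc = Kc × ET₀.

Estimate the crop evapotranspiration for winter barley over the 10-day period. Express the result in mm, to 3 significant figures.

86.5 mm

ET₀ = 0.76 × 9.9 = 7.5240 mm/d
ETc = Kc × ET₀ = 1.15 × 7.5240 = 8.6526 mm/d
Over 10 days: 8.6526 × 10 = 86.526 mm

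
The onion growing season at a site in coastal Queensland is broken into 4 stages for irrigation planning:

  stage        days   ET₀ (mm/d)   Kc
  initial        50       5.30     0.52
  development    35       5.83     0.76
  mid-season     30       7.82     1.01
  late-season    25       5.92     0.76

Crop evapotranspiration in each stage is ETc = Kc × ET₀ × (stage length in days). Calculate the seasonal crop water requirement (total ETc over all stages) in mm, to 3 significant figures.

initial: 0.52 × 5.30 × 50 = 137.80 mm
development: 0.76 × 5.83 × 35 = 155.08 mm
mid-season: 1.01 × 7.82 × 30 = 236.95 mm
late-season: 0.76 × 5.92 × 25 = 112.48 mm
Seasonal total = 642.31 mm

642 mm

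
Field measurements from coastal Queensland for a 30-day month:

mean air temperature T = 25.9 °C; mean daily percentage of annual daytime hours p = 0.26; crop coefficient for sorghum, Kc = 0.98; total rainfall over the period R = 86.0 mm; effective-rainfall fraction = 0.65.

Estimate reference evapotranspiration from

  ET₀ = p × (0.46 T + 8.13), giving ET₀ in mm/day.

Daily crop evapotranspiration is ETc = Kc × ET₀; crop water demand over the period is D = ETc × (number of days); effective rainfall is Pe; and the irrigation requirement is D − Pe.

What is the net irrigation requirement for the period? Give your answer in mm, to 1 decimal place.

97.3 mm

ET₀ = 0.26 × (0.46 × 25.9 + 8.13) = 0.26 × 20.044 = 5.2114 mm/d
ETc = Kc × ET₀ = 0.98 × 5.2114 = 5.1072 mm/d
Crop demand D = ETc × 30 d = 5.1072 × 30 = 153.216 mm
Pe = 0.65 × 86.0 = 55.900 mm
D − Pe = 153.216 − 55.900 = 97.316 mm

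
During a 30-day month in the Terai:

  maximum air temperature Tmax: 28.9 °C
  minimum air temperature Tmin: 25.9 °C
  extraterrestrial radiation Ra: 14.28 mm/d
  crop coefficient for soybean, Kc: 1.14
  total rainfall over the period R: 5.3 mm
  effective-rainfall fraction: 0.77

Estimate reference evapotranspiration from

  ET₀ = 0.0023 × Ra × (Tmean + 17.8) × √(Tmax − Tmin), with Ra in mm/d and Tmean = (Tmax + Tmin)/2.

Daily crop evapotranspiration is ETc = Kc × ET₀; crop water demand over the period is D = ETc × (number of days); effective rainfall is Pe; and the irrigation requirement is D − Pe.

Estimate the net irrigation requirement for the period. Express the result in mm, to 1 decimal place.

83.9 mm

Tmean = (28.9 + 25.9)/2 = 27.40 °C
ET₀ = 0.0023 × 14.28 × (27.40 + 17.8) × √3.0 = 0.0023 × 14.28 × 45.20 × 1.7321 = 2.5714 mm/d
ETc = Kc × ET₀ = 1.14 × 2.5714 = 2.9314 mm/d
Crop demand D = ETc × 30 d = 2.9314 × 30 = 87.942 mm
Pe = 0.77 × 5.3 = 4.081 mm
D − Pe = 87.942 − 4.081 = 83.861 mm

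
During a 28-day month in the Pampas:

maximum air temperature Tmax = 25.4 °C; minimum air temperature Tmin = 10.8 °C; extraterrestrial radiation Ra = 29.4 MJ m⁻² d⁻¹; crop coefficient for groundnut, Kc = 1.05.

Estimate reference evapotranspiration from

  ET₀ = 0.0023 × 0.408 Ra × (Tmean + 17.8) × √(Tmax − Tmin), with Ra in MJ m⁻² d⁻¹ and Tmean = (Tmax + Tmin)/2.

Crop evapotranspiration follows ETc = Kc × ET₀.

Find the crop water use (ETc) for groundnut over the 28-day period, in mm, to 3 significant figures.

111 mm

Tmean = (25.4 + 10.8)/2 = 18.10 °C
0.408 Ra = 0.408 × 29.4 = 11.9952 mm/d equivalent
ET₀ = 0.0023 × 11.9952 × (18.10 + 17.8) × √14.6 = 0.0023 × 11.9952 × 35.90 × 3.8210 = 3.7845 mm/d
ETc = Kc × ET₀ = 1.05 × 3.7845 = 3.9737 mm/d
Over 28 days: 3.9737 × 28 = 111.264 mm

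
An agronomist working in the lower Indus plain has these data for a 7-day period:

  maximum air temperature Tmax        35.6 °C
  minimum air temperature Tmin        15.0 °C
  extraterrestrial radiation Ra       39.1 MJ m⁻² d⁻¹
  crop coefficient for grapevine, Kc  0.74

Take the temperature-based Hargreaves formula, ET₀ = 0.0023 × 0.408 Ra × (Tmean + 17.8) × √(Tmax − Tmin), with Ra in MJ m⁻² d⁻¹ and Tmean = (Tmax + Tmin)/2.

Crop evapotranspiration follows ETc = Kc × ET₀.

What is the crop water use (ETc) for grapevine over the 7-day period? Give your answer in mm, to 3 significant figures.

Tmean = (35.6 + 15.0)/2 = 25.30 °C
0.408 Ra = 0.408 × 39.1 = 15.9528 mm/d equivalent
ET₀ = 0.0023 × 15.9528 × (25.30 + 17.8) × √20.6 = 0.0023 × 15.9528 × 43.10 × 4.5387 = 7.1775 mm/d
ETc = Kc × ET₀ = 0.74 × 7.1775 = 5.3114 mm/d
Over 7 days: 5.3114 × 7 = 37.180 mm

37.2 mm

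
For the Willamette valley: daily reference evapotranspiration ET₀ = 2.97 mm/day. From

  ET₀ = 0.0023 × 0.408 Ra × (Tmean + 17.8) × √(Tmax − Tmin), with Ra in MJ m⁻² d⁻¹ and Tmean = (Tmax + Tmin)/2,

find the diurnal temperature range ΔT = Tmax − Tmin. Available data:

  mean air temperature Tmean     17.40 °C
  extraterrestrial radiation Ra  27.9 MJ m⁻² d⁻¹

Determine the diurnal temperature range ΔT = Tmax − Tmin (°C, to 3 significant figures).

√ΔT = ET₀ / [0.0023 × 0.408 × Ra × (Tmean+17.8)] = 2.97 / (0.0023 × 11.3832 × 35.20) = 3.2227
ΔT = 3.2227² = 10.386 °C

10.4 °C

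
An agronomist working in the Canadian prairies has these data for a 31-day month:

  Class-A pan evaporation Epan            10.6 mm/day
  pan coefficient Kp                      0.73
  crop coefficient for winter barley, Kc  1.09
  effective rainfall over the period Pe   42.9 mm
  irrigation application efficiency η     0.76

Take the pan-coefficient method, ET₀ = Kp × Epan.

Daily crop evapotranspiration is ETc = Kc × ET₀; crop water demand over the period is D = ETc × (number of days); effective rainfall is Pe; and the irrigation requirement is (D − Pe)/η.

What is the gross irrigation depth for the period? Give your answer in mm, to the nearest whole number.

ET₀ = 0.73 × 10.6 = 7.7380 mm/d
ETc = Kc × ET₀ = 1.09 × 7.7380 = 8.4344 mm/d
Crop demand D = ETc × 31 d = 8.4344 × 31 = 261.466 mm
D − Pe = 261.466 − 42.9 = 218.566 mm
Gross irrigation = 218.566 / 0.76 = 287.587 mm

288 mm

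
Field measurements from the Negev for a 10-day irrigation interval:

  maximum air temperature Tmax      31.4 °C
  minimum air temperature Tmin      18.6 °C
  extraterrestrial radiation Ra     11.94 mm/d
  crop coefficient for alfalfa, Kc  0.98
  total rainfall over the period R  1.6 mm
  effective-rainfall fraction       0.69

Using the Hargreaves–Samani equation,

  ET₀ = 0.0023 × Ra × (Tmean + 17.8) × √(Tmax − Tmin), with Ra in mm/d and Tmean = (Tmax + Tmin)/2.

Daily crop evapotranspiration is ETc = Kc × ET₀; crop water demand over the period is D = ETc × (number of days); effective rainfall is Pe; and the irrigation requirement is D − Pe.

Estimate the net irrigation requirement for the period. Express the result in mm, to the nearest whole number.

Tmean = (31.4 + 18.6)/2 = 25.00 °C
ET₀ = 0.0023 × 11.94 × (25.00 + 17.8) × √12.8 = 0.0023 × 11.94 × 42.80 × 3.5777 = 4.2051 mm/d
ETc = Kc × ET₀ = 0.98 × 4.2051 = 4.1210 mm/d
Crop demand D = ETc × 10 d = 4.1210 × 10 = 41.210 mm
Pe = 0.69 × 1.6 = 1.104 mm
D − Pe = 41.210 − 1.104 = 40.106 mm

40 mm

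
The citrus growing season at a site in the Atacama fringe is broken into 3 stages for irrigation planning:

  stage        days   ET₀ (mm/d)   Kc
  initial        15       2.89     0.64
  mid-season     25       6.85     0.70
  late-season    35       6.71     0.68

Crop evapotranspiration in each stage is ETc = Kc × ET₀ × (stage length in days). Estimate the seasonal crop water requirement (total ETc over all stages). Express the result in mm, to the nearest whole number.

307 mm

initial: 0.64 × 2.89 × 15 = 27.74 mm
mid-season: 0.70 × 6.85 × 25 = 119.88 mm
late-season: 0.68 × 6.71 × 35 = 159.70 mm
Seasonal total = 307.32 mm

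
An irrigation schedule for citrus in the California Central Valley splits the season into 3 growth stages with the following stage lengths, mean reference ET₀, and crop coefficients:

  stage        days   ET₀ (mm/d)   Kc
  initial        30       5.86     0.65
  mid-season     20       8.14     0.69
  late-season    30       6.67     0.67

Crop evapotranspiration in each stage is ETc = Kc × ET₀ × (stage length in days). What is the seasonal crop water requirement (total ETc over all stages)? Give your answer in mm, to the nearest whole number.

361 mm

initial: 0.65 × 5.86 × 30 = 114.27 mm
mid-season: 0.69 × 8.14 × 20 = 112.33 mm
late-season: 0.67 × 6.67 × 30 = 134.07 mm
Seasonal total = 360.67 mm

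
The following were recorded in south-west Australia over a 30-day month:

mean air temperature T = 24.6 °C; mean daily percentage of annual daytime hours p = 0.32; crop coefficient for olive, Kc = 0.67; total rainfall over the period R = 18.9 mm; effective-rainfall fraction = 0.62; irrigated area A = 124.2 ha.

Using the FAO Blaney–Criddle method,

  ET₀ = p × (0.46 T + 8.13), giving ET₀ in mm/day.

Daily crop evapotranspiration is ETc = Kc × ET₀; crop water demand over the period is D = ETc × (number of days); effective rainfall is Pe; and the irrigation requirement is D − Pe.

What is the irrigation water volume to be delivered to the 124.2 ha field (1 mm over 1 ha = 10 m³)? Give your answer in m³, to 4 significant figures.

ET₀ = 0.32 × (0.46 × 24.6 + 8.13) = 0.32 × 19.446 = 6.2227 mm/d
ETc = Kc × ET₀ = 0.67 × 6.2227 = 4.1692 mm/d
Crop demand D = ETc × 30 d = 4.1692 × 30 = 125.076 mm
Pe = 0.62 × 18.9 = 11.718 mm
D − Pe = 125.076 − 11.718 = 113.358 mm
Volume = 113.358 mm × 124.2 ha × 10 = 140790.6 m³

140800 m³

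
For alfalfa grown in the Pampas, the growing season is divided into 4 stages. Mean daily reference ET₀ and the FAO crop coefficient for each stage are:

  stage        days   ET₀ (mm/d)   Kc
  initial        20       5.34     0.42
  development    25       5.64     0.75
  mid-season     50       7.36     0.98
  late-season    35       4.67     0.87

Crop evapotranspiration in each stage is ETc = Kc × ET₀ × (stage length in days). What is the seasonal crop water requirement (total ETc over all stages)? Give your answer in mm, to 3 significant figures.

initial: 0.42 × 5.34 × 20 = 44.86 mm
development: 0.75 × 5.64 × 25 = 105.75 mm
mid-season: 0.98 × 7.36 × 50 = 360.64 mm
late-season: 0.87 × 4.67 × 35 = 142.20 mm
Seasonal total = 653.45 mm

653 mm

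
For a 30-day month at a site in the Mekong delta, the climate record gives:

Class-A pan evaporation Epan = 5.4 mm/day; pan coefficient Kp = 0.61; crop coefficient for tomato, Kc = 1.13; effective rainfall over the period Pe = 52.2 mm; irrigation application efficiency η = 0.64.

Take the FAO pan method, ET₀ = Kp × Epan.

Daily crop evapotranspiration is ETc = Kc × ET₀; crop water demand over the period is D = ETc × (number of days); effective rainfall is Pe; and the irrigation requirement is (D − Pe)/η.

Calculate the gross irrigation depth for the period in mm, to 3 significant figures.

92.9 mm

ET₀ = 0.61 × 5.4 = 3.2940 mm/d
ETc = Kc × ET₀ = 1.13 × 3.2940 = 3.7222 mm/d
Crop demand D = ETc × 30 d = 3.7222 × 30 = 111.666 mm
D − Pe = 111.666 − 52.2 = 59.466 mm
Gross irrigation = 59.466 / 0.64 = 92.916 mm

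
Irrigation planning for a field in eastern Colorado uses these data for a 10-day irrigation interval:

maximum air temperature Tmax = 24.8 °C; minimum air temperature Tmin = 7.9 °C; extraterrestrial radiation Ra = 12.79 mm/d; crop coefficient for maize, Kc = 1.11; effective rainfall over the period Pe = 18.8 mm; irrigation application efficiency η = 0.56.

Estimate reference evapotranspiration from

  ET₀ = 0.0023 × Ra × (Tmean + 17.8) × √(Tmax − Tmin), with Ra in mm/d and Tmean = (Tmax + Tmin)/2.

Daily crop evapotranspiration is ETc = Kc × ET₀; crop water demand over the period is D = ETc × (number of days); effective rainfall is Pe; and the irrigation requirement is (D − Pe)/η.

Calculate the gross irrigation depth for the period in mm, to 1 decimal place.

Tmean = (24.8 + 7.9)/2 = 16.35 °C
ET₀ = 0.0023 × 12.79 × (16.35 + 17.8) × √16.9 = 0.0023 × 12.79 × 34.15 × 4.1110 = 4.1299 mm/d
ETc = Kc × ET₀ = 1.11 × 4.1299 = 4.5842 mm/d
Crop demand D = ETc × 10 d = 4.5842 × 10 = 45.842 mm
D − Pe = 45.842 − 18.8 = 27.042 mm
Gross irrigation = 27.042 / 0.56 = 48.289 mm

48.3 mm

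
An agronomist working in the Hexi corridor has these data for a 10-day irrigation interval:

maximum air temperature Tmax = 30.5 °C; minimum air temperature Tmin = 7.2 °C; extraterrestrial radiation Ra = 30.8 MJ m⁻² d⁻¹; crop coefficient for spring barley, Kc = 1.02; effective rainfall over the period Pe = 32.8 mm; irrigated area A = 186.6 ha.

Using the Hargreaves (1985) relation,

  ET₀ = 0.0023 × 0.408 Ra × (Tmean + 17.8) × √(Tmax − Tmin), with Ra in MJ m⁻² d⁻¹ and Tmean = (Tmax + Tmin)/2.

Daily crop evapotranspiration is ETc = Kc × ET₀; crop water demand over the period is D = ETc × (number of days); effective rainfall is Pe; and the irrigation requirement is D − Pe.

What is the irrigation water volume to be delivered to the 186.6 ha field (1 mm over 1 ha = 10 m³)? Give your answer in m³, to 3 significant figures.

36100 m³

Tmean = (30.5 + 7.2)/2 = 18.85 °C
0.408 Ra = 0.408 × 30.8 = 12.5664 mm/d equivalent
ET₀ = 0.0023 × 12.5664 × (18.85 + 17.8) × √23.3 = 0.0023 × 12.5664 × 36.65 × 4.8270 = 5.1132 mm/d
ETc = Kc × ET₀ = 1.02 × 5.1132 = 5.2155 mm/d
Crop demand D = ETc × 10 d = 5.2155 × 10 = 52.155 mm
D − Pe = 52.155 − 32.8 = 19.355 mm
Volume = 19.355 mm × 186.6 ha × 10 = 36116.4 m³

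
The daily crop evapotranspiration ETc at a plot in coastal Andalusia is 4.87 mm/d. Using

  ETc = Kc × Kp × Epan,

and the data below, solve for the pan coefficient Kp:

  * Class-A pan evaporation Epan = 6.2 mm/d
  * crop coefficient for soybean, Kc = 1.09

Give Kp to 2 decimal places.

ETc = Kc × Kp × Epan  ⇒  Kp = ETc / (Kc × Epan)
Kp = 4.87 / (1.09 × 6.2) = 4.87 / 6.758 = 0.7206

0.72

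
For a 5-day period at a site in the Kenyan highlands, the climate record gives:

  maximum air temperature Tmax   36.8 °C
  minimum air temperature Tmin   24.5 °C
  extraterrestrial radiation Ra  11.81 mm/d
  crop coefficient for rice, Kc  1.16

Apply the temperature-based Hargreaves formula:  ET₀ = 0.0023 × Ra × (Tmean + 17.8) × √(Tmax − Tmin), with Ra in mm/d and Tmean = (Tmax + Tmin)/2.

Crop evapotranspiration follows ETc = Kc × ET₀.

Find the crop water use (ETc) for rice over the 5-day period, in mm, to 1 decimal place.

26.8 mm

Tmean = (36.8 + 24.5)/2 = 30.65 °C
ET₀ = 0.0023 × 11.81 × (30.65 + 17.8) × √12.3 = 0.0023 × 11.81 × 48.45 × 3.5071 = 4.6155 mm/d
ETc = Kc × ET₀ = 1.16 × 4.6155 = 5.3540 mm/d
Over 5 days: 5.3540 × 5 = 26.770 mm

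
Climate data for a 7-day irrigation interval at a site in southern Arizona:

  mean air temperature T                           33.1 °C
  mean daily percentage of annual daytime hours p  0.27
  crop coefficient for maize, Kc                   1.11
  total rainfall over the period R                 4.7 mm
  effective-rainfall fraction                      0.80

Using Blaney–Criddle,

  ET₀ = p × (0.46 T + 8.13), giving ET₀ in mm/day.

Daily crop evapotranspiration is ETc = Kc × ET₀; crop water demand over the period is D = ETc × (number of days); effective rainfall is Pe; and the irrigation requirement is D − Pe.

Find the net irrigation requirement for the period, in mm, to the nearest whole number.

ET₀ = 0.27 × (0.46 × 33.1 + 8.13) = 0.27 × 23.356 = 6.3061 mm/d
ETc = Kc × ET₀ = 1.11 × 6.3061 = 6.9998 mm/d
Crop demand D = ETc × 7 d = 6.9998 × 7 = 48.999 mm
Pe = 0.80 × 4.7 = 3.760 mm
D − Pe = 48.999 − 3.760 = 45.239 mm

45 mm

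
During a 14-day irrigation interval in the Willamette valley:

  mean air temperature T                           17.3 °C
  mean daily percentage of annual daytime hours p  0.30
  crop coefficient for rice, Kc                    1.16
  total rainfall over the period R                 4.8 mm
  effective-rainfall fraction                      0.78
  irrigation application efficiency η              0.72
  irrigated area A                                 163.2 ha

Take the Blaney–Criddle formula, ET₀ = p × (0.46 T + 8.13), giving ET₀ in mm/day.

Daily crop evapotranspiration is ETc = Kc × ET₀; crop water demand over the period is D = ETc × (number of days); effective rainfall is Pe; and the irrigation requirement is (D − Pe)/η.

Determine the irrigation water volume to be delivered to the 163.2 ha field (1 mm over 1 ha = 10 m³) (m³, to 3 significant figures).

169000 m³

ET₀ = 0.30 × (0.46 × 17.3 + 8.13) = 0.30 × 16.088 = 4.8264 mm/d
ETc = Kc × ET₀ = 1.16 × 4.8264 = 5.5986 mm/d
Crop demand D = ETc × 14 d = 5.5986 × 14 = 78.380 mm
Pe = 0.78 × 4.8 = 3.744 mm
D − Pe = 78.380 − 3.744 = 74.636 mm
Gross irrigation = 74.636 / 0.72 = 103.661 mm
Volume = 103.661 mm × 163.2 ha × 10 = 169174.8 m³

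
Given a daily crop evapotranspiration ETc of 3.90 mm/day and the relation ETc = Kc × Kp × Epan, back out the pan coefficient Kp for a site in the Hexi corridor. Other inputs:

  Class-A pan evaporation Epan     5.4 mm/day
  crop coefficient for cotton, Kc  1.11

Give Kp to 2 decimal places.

0.65

ETc = Kc × Kp × Epan  ⇒  Kp = ETc / (Kc × Epan)
Kp = 3.90 / (1.11 × 5.4) = 3.90 / 5.994 = 0.6507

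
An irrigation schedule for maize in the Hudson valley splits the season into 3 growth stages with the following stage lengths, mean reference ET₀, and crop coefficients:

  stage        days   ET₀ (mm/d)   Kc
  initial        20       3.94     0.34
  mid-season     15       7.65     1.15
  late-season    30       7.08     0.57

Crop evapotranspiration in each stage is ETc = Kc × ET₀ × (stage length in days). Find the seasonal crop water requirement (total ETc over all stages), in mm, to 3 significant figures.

280 mm

initial: 0.34 × 3.94 × 20 = 26.79 mm
mid-season: 1.15 × 7.65 × 15 = 131.96 mm
late-season: 0.57 × 7.08 × 30 = 121.07 mm
Seasonal total = 279.82 mm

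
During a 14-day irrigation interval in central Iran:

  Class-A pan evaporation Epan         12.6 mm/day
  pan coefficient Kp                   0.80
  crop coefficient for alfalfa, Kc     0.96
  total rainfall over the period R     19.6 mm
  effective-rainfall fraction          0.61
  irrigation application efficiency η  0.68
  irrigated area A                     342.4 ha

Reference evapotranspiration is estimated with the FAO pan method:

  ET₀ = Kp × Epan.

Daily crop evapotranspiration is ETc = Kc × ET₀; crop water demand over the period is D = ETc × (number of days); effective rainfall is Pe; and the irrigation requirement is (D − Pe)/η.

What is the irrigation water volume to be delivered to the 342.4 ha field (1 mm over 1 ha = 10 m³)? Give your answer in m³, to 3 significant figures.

ET₀ = 0.80 × 12.6 = 10.0800 mm/d
ETc = Kc × ET₀ = 0.96 × 10.0800 = 9.6768 mm/d
Crop demand D = ETc × 14 d = 9.6768 × 14 = 135.475 mm
Pe = 0.61 × 19.6 = 11.956 mm
D − Pe = 135.475 − 11.956 = 123.519 mm
Gross irrigation = 123.519 / 0.68 = 181.646 mm
Volume = 181.646 mm × 342.4 ha × 10 = 621955.9 m³

622000 m³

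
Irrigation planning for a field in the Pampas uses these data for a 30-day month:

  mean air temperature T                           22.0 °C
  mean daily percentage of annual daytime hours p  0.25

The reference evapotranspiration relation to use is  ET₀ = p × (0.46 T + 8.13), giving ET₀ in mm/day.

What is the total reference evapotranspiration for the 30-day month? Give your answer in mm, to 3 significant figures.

ET₀ = 0.25 × (0.46 × 22.0 + 8.13) = 0.25 × 18.250 = 4.5625 mm/d
Monthly total = 4.5625 × 30 = 136.875 mm

137 mm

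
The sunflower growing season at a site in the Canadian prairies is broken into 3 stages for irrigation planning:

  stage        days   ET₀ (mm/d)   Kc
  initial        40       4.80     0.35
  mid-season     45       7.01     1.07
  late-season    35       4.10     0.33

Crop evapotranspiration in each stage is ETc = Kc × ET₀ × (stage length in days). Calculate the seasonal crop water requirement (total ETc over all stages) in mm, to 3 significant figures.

initial: 0.35 × 4.80 × 40 = 67.20 mm
mid-season: 1.07 × 7.01 × 45 = 337.53 mm
late-season: 0.33 × 4.10 × 35 = 47.36 mm
Seasonal total = 452.09 mm

452 mm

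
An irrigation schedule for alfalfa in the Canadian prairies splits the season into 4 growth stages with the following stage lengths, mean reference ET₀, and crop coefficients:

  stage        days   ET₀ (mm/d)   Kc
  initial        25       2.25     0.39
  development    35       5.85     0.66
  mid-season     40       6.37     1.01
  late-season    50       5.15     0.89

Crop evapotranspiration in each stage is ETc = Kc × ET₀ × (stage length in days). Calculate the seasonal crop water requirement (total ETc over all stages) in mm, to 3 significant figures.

initial: 0.39 × 2.25 × 25 = 21.94 mm
development: 0.66 × 5.85 × 35 = 135.14 mm
mid-season: 1.01 × 6.37 × 40 = 257.35 mm
late-season: 0.89 × 5.15 × 50 = 229.18 mm
Seasonal total = 643.61 mm

644 mm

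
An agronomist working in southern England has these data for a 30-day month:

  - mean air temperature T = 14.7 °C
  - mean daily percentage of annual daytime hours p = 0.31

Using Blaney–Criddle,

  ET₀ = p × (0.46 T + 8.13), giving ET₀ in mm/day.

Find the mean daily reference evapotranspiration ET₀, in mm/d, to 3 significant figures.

4.62 mm/d

ET₀ = 0.31 × (0.46 × 14.7 + 8.13) = 0.31 × 14.892 = 4.6165 mm/d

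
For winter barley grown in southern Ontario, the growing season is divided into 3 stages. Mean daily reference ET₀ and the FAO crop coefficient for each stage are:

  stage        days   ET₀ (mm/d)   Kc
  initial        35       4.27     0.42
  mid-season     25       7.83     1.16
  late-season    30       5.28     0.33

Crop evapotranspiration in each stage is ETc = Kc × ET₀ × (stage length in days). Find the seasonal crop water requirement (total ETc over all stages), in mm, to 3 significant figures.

342 mm

initial: 0.42 × 4.27 × 35 = 62.77 mm
mid-season: 1.16 × 7.83 × 25 = 227.07 mm
late-season: 0.33 × 5.28 × 30 = 52.27 mm
Seasonal total = 342.11 mm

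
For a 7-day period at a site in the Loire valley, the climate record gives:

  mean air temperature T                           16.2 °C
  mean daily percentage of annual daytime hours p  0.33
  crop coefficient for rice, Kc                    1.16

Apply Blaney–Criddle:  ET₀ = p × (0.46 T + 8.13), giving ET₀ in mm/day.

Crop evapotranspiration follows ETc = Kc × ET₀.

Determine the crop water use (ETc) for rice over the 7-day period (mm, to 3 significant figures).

ET₀ = 0.33 × (0.46 × 16.2 + 8.13) = 0.33 × 15.582 = 5.1421 mm/d
ETc = Kc × ET₀ = 1.16 × 5.1421 = 5.9648 mm/d
Over 7 days: 5.9648 × 7 = 41.754 mm

41.8 mm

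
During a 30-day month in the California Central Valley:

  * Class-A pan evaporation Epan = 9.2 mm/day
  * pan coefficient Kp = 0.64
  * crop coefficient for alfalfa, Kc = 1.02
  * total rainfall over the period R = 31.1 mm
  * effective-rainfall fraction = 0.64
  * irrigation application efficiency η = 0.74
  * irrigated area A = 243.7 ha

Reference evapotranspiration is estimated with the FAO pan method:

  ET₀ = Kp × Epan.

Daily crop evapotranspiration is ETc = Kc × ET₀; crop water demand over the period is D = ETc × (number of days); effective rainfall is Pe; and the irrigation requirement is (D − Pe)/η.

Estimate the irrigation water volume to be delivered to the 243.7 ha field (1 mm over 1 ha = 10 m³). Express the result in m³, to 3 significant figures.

ET₀ = 0.64 × 9.2 = 5.8880 mm/d
ETc = Kc × ET₀ = 1.02 × 5.8880 = 6.0058 mm/d
Crop demand D = ETc × 30 d = 6.0058 × 30 = 180.174 mm
Pe = 0.64 × 31.1 = 19.904 mm
D − Pe = 180.174 − 19.904 = 160.270 mm
Gross irrigation = 160.270 / 0.74 = 216.581 mm
Volume = 216.581 mm × 243.7 ha × 10 = 527807.9 m³

528000 m³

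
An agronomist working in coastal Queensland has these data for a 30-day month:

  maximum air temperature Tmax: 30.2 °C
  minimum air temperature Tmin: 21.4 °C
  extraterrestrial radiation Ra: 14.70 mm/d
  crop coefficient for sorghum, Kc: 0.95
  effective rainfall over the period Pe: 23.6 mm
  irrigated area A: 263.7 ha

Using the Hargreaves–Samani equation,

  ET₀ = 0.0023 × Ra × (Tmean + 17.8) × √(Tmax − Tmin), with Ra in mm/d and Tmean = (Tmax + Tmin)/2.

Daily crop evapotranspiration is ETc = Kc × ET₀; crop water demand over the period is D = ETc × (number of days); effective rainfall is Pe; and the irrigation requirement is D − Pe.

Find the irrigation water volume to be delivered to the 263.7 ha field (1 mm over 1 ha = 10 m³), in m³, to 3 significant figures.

266000 m³

Tmean = (30.2 + 21.4)/2 = 25.80 °C
ET₀ = 0.0023 × 14.70 × (25.80 + 17.8) × √8.8 = 0.0023 × 14.70 × 43.60 × 2.9665 = 4.3730 mm/d
ETc = Kc × ET₀ = 0.95 × 4.3730 = 4.1544 mm/d
Crop demand D = ETc × 30 d = 4.1544 × 30 = 124.632 mm
D − Pe = 124.632 − 23.6 = 101.032 mm
Volume = 101.032 mm × 263.7 ha × 10 = 266421.4 m³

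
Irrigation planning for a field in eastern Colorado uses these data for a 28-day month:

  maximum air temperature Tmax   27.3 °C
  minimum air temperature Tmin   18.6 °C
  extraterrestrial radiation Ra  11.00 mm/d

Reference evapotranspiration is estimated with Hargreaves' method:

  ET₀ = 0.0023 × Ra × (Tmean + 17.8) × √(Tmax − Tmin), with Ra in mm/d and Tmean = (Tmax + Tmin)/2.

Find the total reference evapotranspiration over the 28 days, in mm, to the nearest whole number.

Tmean = (27.3 + 18.6)/2 = 22.95 °C
ET₀ = 0.0023 × 11.00 × (22.95 + 17.8) × √8.7 = 0.0023 × 11.00 × 40.75 × 2.9496 = 3.0410 mm/d
Over 28 days: 3.0410 × 28 = 85.148 mm

85 mm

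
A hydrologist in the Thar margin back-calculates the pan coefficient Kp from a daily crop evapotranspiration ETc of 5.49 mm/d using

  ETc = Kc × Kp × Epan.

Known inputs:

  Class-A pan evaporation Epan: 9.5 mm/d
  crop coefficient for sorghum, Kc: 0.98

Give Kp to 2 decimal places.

0.59

ETc = Kc × Kp × Epan  ⇒  Kp = ETc / (Kc × Epan)
Kp = 5.49 / (0.98 × 9.5) = 5.49 / 9.310 = 0.5897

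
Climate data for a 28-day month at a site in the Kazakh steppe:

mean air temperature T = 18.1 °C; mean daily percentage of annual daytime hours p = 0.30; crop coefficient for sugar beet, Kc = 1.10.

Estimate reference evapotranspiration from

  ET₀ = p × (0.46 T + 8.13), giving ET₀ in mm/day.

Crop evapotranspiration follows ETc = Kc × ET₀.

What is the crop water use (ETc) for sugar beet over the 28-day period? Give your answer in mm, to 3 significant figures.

ET₀ = 0.30 × (0.46 × 18.1 + 8.13) = 0.30 × 16.456 = 4.9368 mm/d
ETc = Kc × ET₀ = 1.10 × 4.9368 = 5.4305 mm/d
Over 28 days: 5.4305 × 28 = 152.054 mm

152 mm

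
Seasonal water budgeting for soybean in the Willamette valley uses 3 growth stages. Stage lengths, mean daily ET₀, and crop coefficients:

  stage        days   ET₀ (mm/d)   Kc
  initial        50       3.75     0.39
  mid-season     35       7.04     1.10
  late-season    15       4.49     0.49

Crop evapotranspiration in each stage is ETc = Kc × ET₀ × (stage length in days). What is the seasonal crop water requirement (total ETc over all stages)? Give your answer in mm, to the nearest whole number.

initial: 0.39 × 3.75 × 50 = 73.13 mm
mid-season: 1.10 × 7.04 × 35 = 271.04 mm
late-season: 0.49 × 4.49 × 15 = 33.00 mm
Seasonal total = 377.17 mm

377 mm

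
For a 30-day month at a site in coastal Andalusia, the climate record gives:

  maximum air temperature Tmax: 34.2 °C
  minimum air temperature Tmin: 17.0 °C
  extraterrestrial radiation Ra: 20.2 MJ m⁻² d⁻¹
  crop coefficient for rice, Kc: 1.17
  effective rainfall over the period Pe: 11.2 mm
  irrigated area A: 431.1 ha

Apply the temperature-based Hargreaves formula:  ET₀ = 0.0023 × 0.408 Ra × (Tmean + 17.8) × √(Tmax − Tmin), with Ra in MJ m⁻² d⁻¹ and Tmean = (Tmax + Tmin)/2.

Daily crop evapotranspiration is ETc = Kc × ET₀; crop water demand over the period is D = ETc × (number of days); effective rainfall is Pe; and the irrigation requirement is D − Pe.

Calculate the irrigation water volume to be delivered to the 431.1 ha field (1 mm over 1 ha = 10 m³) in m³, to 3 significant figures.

Tmean = (34.2 + 17.0)/2 = 25.60 °C
0.408 Ra = 0.408 × 20.2 = 8.2416 mm/d equivalent
ET₀ = 0.0023 × 8.2416 × (25.60 + 17.8) × √17.2 = 0.0023 × 8.2416 × 43.40 × 4.1473 = 3.4119 mm/d
ETc = Kc × ET₀ = 1.17 × 3.4119 = 3.9919 mm/d
Crop demand D = ETc × 30 d = 3.9919 × 30 = 119.757 mm
D − Pe = 119.757 − 11.2 = 108.557 mm
Volume = 108.557 mm × 431.1 ha × 10 = 467989.2 m³

468000 m³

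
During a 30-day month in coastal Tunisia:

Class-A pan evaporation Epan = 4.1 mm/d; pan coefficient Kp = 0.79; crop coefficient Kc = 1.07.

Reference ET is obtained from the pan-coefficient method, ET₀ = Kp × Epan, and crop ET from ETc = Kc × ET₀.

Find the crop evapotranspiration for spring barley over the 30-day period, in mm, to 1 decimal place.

ET₀ = 0.79 × 4.1 = 3.2390 mm/d
ETc = Kc × ET₀ = 1.07 × 3.2390 = 3.4657 mm/d
Over 30 days: 3.4657 × 30 = 103.971 mm

104.0 mm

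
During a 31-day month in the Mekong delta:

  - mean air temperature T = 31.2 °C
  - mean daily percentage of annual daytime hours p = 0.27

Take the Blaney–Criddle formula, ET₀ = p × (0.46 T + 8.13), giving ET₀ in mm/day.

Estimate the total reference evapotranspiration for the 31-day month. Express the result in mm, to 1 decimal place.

ET₀ = 0.27 × (0.46 × 31.2 + 8.13) = 0.27 × 22.482 = 6.0701 mm/d
Monthly total = 6.0701 × 31 = 188.173 mm

188.2 mm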